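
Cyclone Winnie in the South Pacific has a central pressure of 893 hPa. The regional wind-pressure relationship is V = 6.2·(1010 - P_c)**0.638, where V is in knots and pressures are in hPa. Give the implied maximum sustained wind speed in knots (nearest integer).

ΔP = 1010 − 893 = 117 hPa.
117^0.638 ≈ 20.869.
V ≈ 6.2 × 20.869 ≈ 129.4 kt.

129 kt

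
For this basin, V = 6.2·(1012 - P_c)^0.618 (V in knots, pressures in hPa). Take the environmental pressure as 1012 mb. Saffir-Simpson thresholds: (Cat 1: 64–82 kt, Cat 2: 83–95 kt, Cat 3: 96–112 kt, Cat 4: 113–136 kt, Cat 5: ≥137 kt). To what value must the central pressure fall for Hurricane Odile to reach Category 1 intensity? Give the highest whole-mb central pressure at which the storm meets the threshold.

968 mb

Category 1 begins at V = 64 kt.
Required ΔP = (64/6.2)^(1/0.618) = 10.323^1.618 ≈ 43.70 mb.
P_c ≤ 1012 − 43.70 = 968.30, so the highest integer P_c is 968 mb.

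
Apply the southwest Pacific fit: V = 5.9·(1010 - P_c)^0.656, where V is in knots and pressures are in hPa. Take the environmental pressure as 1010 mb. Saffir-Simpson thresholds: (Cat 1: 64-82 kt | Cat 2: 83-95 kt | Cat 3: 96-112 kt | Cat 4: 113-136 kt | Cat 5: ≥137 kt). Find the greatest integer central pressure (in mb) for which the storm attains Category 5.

Category 5 begins at V = 137 kt.
Required ΔP = (137/5.9)^(1/0.656) = 23.220^1.524 ≈ 120.81 mb.
P_c ≤ 1010 − 120.81 = 889.19, so the highest integer P_c is 889 mb.

889 mb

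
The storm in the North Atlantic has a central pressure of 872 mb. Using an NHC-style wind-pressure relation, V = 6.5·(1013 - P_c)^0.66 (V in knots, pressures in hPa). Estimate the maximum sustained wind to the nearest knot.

ΔP = 1013 − 872 = 141 mb.
141^0.66 ≈ 26.211.
V ≈ 6.5 × 26.211 ≈ 170.4 kt.

170 kt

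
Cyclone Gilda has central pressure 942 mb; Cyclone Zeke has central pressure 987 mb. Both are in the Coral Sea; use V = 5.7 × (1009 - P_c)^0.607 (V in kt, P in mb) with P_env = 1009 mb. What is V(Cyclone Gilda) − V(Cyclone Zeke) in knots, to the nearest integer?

Cyclone Gilda: ΔP = 67; V ≈ 5.7 × 67^0.607 ≈ 73.16 kt.
Cyclone Zeke: ΔP = 22; V ≈ 5.7 × 22^0.607 ≈ 37.22 kt.
Difference ≈ 73.16 − 37.22 = 35.94 → 36 kt.

36 kt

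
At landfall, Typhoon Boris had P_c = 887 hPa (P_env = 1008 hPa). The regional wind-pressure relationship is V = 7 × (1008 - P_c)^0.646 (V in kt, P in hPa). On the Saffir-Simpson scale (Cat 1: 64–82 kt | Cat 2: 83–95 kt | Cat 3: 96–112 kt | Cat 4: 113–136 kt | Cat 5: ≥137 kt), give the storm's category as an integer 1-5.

ΔP = 1008 − 887 = 121 hPa.
V ≈ 7 × 121^0.646 = 7 × 22.16 ≈ 155 kt.
155 kt falls in the Category 5 band.

5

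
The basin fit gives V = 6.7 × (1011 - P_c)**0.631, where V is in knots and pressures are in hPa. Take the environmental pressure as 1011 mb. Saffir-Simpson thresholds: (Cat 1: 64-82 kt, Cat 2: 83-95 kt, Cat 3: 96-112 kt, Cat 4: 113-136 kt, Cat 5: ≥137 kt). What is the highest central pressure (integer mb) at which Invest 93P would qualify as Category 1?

Category 1 begins at V = 64 kt.
Required ΔP = (64/6.7)^(1/0.631) = 9.552^1.585 ≈ 35.75 mb.
P_c ≤ 1011 − 35.75 = 975.25, so the highest integer P_c is 975 mb.

975 mb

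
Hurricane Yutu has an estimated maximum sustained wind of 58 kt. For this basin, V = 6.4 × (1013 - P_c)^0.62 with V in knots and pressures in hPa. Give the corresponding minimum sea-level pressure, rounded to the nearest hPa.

ΔP = (V / 6.4)^(1/0.62) = (58/6.4)^1.613.
58/6.4 = 9.062; 9.062^1.613 ≈ 34.99 hPa.
P_c = 1013 − 34.99 = 978.01 ≈ 978 hPa.

978 hPa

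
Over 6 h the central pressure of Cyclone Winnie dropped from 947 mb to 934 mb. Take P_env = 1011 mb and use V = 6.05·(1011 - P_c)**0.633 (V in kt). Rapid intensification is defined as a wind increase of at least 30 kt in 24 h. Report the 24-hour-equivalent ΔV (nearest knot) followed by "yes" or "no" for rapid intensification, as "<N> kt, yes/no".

V₁: ΔP = 64, V ≈ 6.05 × 64^0.633 ≈ 84.15 kt.
V₂: ΔP = 77, V ≈ 6.05 × 77^0.633 ≈ 94.60 kt.
ΔV over 6 h = 10.45 kt → 24 h equivalent = 10.45 × 24/6 ≈ 41.80 kt.
42 kt ≥ 30 kt ⇒ rapid intensification.

42 kt, yes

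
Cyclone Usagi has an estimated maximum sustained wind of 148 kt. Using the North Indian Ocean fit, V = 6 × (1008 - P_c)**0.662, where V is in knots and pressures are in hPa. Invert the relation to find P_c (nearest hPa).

ΔP = (V / 6)^(1/0.662) = (148/6)^1.511.
148/6 = 24.667; 24.667^1.511 ≈ 126.73 hPa.
P_c = 1008 − 126.73 = 881.27 ≈ 881 hPa.

881 hPa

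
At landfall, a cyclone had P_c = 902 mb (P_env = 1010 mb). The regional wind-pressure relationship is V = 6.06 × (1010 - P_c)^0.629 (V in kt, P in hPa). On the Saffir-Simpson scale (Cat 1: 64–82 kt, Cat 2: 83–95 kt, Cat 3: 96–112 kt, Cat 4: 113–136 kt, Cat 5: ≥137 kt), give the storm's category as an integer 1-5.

ΔP = 1010 − 902 = 108 mb.
V ≈ 6.06 × 108^0.629 = 6.06 × 19.01 ≈ 115 kt.
115 kt falls in the Category 4 band.

4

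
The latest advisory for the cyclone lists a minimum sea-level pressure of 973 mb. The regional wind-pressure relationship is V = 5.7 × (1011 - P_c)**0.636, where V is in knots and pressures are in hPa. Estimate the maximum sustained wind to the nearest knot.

58 kt

ΔP = 1011 − 973 = 38 mb.
38^0.636 ≈ 10.110.
V ≈ 5.7 × 10.110 ≈ 57.6 kt.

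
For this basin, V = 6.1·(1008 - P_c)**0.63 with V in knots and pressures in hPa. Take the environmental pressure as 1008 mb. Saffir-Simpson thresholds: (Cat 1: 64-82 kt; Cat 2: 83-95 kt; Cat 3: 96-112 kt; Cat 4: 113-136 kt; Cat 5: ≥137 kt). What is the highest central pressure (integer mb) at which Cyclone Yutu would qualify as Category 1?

966 mb

Category 1 begins at V = 64 kt.
Required ΔP = (64/6.1)^(1/0.63) = 10.492^1.587 ≈ 41.73 mb.
P_c ≤ 1008 − 41.73 = 966.27, so the highest integer P_c is 966 mb.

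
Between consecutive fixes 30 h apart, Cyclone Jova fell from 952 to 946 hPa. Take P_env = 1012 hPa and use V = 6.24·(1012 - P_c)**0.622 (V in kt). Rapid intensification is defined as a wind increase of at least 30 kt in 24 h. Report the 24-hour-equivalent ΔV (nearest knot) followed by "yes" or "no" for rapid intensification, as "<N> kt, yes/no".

4 kt, no

V₁: ΔP = 60, V ≈ 6.24 × 60^0.622 ≈ 79.65 kt.
V₂: ΔP = 66, V ≈ 6.24 × 66^0.622 ≈ 84.52 kt.
ΔV over 30 h = 4.87 kt → 24 h equivalent = 4.87 × 24/30 ≈ 3.90 kt.
4 kt < 30 kt ⇒ not rapid intensification.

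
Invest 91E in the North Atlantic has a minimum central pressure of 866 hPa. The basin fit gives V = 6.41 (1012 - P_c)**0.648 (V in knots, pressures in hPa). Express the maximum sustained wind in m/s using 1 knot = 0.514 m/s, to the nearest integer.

ΔP = 1012 − 866 = 146 hPa.
V ≈ 6.41 × 146^0.648 = 6.41 × 25.264 ≈ 161.942 kt.
161.942 × 0.514 ≈ 83.24 m/s → 83 m/s.

83 m/s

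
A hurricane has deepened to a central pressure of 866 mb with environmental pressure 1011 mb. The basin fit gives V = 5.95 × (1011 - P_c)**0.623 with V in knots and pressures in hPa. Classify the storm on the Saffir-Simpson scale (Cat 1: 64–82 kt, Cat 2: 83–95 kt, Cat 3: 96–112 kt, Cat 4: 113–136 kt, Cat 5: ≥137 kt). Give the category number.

ΔP = 1011 − 866 = 145 mb.
V ≈ 5.95 × 145^0.623 = 5.95 × 22.21 ≈ 132 kt.
132 kt falls in the Category 4 band.

4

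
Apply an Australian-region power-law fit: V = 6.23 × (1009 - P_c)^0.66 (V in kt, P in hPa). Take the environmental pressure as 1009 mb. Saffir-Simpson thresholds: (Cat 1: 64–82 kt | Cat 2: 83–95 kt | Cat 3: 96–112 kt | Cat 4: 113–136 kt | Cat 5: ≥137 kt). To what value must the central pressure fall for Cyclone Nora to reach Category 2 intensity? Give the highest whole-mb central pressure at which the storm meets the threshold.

958 mb

Category 2 begins at V = 83 kt.
Required ΔP = (83/6.23)^(1/0.66) = 13.323^1.515 ≈ 50.57 mb.
P_c ≤ 1009 − 50.57 = 958.43, so the highest integer P_c is 958 mb.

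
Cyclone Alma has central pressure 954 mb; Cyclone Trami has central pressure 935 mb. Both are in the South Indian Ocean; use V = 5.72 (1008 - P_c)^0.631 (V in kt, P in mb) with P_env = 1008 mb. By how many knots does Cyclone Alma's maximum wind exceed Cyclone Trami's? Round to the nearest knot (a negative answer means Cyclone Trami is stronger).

Cyclone Alma: ΔP = 54; V ≈ 5.72 × 54^0.631 ≈ 70.88 kt.
Cyclone Trami: ΔP = 73; V ≈ 5.72 × 73^0.631 ≈ 85.73 kt.
Difference ≈ 70.88 − 85.73 = -14.85 → -15 kt.

-15 kt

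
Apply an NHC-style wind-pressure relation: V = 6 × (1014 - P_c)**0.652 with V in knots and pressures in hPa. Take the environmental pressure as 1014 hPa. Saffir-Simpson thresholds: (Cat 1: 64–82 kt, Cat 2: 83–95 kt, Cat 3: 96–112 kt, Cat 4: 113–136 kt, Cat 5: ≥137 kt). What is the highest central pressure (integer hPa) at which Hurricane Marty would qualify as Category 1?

Category 1 begins at V = 64 kt.
Required ΔP = (64/6)^(1/0.652) = 10.667^1.534 ≈ 37.73 hPa.
P_c ≤ 1014 − 37.73 = 976.27, so the highest integer P_c is 976 hPa.

976 hPa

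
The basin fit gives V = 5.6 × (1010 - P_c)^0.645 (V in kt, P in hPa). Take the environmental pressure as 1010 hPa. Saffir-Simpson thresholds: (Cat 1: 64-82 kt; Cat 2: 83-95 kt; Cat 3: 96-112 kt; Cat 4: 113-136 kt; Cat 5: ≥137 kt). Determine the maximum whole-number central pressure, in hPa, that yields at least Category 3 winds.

Category 3 begins at V = 96 kt.
Required ΔP = (96/5.6)^(1/0.645) = 17.143^1.550 ≈ 81.90 hPa.
P_c ≤ 1010 − 81.90 = 928.10, so the highest integer P_c is 928 hPa.

928 hPa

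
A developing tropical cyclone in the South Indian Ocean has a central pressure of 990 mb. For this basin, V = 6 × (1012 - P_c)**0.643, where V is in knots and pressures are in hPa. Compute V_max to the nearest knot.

44 kt

ΔP = 1012 − 990 = 22 mb.
22^0.643 ≈ 7.298.
V ≈ 6 × 7.298 ≈ 43.8 kt.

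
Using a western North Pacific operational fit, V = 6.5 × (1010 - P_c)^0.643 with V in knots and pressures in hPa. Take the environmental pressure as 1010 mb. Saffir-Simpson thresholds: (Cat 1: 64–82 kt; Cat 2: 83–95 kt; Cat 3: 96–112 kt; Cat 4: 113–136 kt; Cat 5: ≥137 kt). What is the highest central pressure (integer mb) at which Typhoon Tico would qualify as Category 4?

925 mb

Category 4 begins at V = 113 kt.
Required ΔP = (113/6.5)^(1/0.643) = 17.385^1.555 ≈ 84.86 mb.
P_c ≤ 1010 − 84.86 = 925.14, so the highest integer P_c is 925 mb.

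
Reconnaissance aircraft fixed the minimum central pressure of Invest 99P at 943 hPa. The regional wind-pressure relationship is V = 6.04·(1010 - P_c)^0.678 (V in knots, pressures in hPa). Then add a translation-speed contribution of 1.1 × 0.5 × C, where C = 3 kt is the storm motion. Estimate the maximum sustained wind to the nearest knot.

ΔP = 1010 − 943 = 67 hPa.
67^0.678 ≈ 17.301.
V ≈ 6.04 × 17.301 ≈ 104.5 kt.
Translation term: 1.1 × 0.5 × 3 = 1.65 kt.
Corrected V ≈ 106.15 kt → 106 kt.

106 kt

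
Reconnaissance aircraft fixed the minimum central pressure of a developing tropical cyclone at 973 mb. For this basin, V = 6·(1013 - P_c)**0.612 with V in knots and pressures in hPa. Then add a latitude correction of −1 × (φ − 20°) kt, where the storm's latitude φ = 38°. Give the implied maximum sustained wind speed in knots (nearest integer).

ΔP = 1013 − 973 = 40 mb.
40^0.612 ≈ 9.560.
V ≈ 6 × 9.560 ≈ 57.4 kt.
Latitude correction: −1 × (38 − 20) = -18 kt.
Corrected V ≈ 39.4 kt → 39 kt.

39 kt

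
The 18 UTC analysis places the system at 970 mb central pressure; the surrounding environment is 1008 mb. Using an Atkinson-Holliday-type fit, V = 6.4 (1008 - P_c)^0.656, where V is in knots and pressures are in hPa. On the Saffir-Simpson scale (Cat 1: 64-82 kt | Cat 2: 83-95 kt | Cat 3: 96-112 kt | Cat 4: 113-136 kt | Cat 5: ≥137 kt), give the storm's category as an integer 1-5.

ΔP = 1008 − 970 = 38 mb.
V ≈ 6.4 × 38^0.656 = 6.4 × 10.87 ≈ 70 kt.
70 kt falls in the Category 1 band.

1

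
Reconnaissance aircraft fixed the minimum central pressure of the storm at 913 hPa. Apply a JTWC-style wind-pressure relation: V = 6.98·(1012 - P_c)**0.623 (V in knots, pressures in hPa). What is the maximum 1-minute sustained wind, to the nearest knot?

122 kt

ΔP = 1012 − 913 = 99 hPa.
99^0.623 ≈ 17.510.
V ≈ 6.98 × 17.510 ≈ 122.2 kt.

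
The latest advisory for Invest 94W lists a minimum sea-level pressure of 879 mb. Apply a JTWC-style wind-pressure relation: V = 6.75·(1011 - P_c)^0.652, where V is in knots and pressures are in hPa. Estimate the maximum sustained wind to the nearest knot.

ΔP = 1011 − 879 = 132 mb.
132^0.652 ≈ 24.133.
V ≈ 6.75 × 24.133 ≈ 162.9 kt.

163 kt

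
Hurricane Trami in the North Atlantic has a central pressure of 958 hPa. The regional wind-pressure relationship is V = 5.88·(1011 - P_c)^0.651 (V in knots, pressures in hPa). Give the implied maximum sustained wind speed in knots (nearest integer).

ΔP = 1011 − 958 = 53 hPa.
53^0.651 ≈ 13.259.
V ≈ 5.88 × 13.259 ≈ 78.0 kt.

78 kt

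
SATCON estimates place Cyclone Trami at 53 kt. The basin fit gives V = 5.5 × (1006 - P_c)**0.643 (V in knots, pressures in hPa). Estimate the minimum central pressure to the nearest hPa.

972 hPa

ΔP = (V / 5.5)^(1/0.643) = (53/5.5)^1.555.
53/5.5 = 9.636; 9.636^1.555 ≈ 33.90 hPa.
P_c = 1006 − 33.90 = 972.10 ≈ 972 hPa.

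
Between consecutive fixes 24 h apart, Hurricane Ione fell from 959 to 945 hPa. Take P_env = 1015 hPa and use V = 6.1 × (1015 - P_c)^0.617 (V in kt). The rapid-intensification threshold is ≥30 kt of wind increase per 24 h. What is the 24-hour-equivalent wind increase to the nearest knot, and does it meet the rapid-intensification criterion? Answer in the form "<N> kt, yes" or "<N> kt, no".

11 kt, no

V₁: ΔP = 56, V ≈ 6.1 × 56^0.617 ≈ 73.11 kt.
V₂: ΔP = 70, V ≈ 6.1 × 70^0.617 ≈ 83.90 kt.
ΔV over 24 h = 10.79 kt → 24 h equivalent = 10.79 × 24/24 ≈ 10.79 kt.
11 kt < 30 kt ⇒ not rapid intensification.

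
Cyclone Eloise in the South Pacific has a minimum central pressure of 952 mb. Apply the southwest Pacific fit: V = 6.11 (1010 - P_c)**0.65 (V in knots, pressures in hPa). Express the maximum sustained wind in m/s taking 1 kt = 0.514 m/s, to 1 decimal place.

ΔP = 1010 − 952 = 58 mb.
V ≈ 6.11 × 58^0.65 = 6.11 × 14.003 ≈ 85.560 kt.
85.560 × 0.514 ≈ 43.98 m/s → 44.0 m/s.

44.0 m/s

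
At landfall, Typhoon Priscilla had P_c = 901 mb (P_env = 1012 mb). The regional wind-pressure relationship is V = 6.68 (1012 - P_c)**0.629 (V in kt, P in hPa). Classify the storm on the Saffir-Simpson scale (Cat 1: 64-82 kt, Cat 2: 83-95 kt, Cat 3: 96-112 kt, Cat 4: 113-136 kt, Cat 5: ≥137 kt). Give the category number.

4

ΔP = 1012 − 901 = 111 mb.
V ≈ 6.68 × 111^0.629 = 6.68 × 19.34 ≈ 129 kt.
129 kt falls in the Category 4 band.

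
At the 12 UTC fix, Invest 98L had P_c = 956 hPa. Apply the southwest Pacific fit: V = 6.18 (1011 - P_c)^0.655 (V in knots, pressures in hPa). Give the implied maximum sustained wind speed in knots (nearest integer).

ΔP = 1011 − 956 = 55 hPa.
55^0.655 ≈ 13.802.
V ≈ 6.18 × 13.802 ≈ 85.3 kt.

85 kt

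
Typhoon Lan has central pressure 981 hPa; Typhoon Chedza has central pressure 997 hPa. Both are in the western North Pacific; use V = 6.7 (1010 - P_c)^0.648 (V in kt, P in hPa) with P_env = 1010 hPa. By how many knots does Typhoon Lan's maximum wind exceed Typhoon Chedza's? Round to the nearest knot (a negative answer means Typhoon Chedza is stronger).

24 kt

Typhoon Lan: ΔP = 29; V ≈ 6.7 × 29^0.648 ≈ 59.39 kt.
Typhoon Chedza: ΔP = 13; V ≈ 6.7 × 13^0.648 ≈ 35.31 kt.
Difference ≈ 59.39 − 35.31 = 24.08 → 24 kt.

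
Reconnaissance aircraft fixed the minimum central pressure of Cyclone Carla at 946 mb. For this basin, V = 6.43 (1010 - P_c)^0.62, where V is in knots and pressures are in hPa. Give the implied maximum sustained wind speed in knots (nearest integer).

85 kt

ΔP = 1010 − 946 = 64 mb.
64^0.62 ≈ 13.177.
V ≈ 6.43 × 13.177 ≈ 84.7 kt.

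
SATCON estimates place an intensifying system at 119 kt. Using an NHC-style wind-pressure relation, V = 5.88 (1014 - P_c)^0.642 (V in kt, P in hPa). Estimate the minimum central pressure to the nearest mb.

906 mb

ΔP = (V / 5.88)^(1/0.642) = (119/5.88)^1.558.
119/5.88 = 20.238; 20.238^1.558 ≈ 108.28 mb.
P_c = 1014 − 108.28 = 905.72 ≈ 906 mb.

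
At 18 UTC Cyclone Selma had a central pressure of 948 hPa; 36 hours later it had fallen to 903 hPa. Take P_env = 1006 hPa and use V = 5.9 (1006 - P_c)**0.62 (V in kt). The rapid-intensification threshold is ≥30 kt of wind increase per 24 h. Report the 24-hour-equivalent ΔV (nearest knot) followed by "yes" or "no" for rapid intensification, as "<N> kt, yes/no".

V₁: ΔP = 58, V ≈ 5.9 × 58^0.62 ≈ 73.14 kt.
V₂: ΔP = 103, V ≈ 5.9 × 103^0.62 ≈ 104.43 kt.
ΔV over 36 h = 31.29 kt → 24 h equivalent = 31.29 × 24/36 ≈ 20.86 kt.
21 kt < 30 kt ⇒ not rapid intensification.

21 kt, no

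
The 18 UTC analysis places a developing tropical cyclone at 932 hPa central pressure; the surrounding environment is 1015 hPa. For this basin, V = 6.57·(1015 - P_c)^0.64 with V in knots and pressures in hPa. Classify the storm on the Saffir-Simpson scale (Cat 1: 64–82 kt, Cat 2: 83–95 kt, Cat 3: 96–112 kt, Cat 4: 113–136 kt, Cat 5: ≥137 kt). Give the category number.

ΔP = 1015 − 932 = 83 hPa.
V ≈ 6.57 × 83^0.64 = 6.57 × 16.91 ≈ 111 kt.
111 kt falls in the Category 3 band.

3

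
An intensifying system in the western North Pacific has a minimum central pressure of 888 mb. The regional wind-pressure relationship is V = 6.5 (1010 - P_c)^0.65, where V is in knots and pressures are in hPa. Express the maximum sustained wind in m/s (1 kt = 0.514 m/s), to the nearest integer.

ΔP = 1010 − 888 = 122 mb.
V ≈ 6.5 × 122^0.65 = 6.5 × 22.706 ≈ 147.587 kt.
147.587 × 0.514 ≈ 75.86 m/s → 76 m/s.

76 m/s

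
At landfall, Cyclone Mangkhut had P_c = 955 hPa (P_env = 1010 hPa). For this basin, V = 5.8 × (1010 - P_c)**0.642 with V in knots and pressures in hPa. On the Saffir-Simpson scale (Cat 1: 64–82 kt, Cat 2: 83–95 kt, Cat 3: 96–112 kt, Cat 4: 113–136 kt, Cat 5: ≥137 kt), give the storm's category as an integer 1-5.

1

ΔP = 1010 − 955 = 55 hPa.
V ≈ 5.8 × 55^0.642 = 5.8 × 13.10 ≈ 76 kt.
76 kt falls in the Category 1 band.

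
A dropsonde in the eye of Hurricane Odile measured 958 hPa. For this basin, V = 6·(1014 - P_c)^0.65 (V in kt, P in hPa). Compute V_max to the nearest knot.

82 kt

ΔP = 1014 − 958 = 56 hPa.
56^0.65 ≈ 13.687.
V ≈ 6 × 13.687 ≈ 82.1 kt.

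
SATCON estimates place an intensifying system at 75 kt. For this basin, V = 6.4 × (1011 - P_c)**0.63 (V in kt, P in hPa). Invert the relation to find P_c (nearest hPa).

ΔP = (V / 6.4)^(1/0.63) = (75/6.4)^1.587.
75/6.4 = 11.719; 11.719^1.587 ≈ 49.73 hPa.
P_c = 1011 − 49.73 = 961.27 ≈ 961 hPa.

961 hPa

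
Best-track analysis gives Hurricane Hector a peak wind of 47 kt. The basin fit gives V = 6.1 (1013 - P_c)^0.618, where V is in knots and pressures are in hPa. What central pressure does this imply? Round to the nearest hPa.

986 hPa

ΔP = (V / 6.1)^(1/0.618) = (47/6.1)^1.618.
47/6.1 = 7.705; 7.705^1.618 ≈ 27.22 hPa.
P_c = 1013 − 27.22 = 985.78 ≈ 986 hPa.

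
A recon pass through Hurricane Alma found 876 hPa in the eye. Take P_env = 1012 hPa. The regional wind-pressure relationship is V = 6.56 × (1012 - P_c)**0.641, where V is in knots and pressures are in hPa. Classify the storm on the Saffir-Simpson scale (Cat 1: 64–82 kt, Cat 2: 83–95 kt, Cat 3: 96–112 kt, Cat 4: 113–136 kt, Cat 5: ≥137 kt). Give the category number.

5

ΔP = 1012 − 876 = 136 hPa.
V ≈ 6.56 × 136^0.641 = 6.56 × 23.31 ≈ 153 kt.
153 kt falls in the Category 5 band.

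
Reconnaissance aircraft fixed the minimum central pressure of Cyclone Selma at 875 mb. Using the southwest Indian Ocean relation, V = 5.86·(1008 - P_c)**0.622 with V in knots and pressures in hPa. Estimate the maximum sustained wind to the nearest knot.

123 kt

ΔP = 1008 − 875 = 133 mb.
133^0.622 ≈ 20.943.
V ≈ 5.86 × 20.943 ≈ 122.7 kt.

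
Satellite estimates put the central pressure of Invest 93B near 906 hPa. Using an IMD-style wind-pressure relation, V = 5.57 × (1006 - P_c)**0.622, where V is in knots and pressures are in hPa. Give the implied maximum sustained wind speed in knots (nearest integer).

98 kt

ΔP = 1006 − 906 = 100 hPa.
100^0.622 ≈ 17.539.
V ≈ 5.57 × 17.539 ≈ 97.7 kt.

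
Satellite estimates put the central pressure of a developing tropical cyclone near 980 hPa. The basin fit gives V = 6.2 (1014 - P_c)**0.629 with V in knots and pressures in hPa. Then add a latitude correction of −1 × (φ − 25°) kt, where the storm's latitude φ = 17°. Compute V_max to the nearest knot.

ΔP = 1014 − 980 = 34 hPa.
34^0.629 ≈ 9.190.
V ≈ 6.2 × 9.190 ≈ 57.0 kt.
Latitude correction: −1 × (17 − 25) = 8 kt.
Corrected V ≈ 65 kt → 65 kt.

65 kt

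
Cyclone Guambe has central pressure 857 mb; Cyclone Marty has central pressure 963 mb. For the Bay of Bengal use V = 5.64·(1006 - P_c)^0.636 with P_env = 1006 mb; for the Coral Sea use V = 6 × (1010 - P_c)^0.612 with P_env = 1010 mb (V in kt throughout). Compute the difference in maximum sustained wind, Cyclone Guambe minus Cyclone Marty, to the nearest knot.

Cyclone Guambe: ΔP = 149; V ≈ 5.64 × 149^0.636 ≈ 135.96 kt.
Cyclone Marty: ΔP = 47; V ≈ 6 × 47^0.612 ≈ 63.31 kt.
Difference ≈ 135.96 − 63.31 = 72.65 → 73 kt.

73 kt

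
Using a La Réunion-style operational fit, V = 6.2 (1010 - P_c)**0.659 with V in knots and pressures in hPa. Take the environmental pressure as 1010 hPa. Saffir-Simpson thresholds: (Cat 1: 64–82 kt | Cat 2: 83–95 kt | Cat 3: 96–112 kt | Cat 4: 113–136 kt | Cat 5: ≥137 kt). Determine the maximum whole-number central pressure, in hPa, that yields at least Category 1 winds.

Category 1 begins at V = 64 kt.
Required ΔP = (64/6.2)^(1/0.659) = 10.323^1.517 ≈ 34.54 hPa.
P_c ≤ 1010 − 34.54 = 975.46, so the highest integer P_c is 975 hPa.

975 hPa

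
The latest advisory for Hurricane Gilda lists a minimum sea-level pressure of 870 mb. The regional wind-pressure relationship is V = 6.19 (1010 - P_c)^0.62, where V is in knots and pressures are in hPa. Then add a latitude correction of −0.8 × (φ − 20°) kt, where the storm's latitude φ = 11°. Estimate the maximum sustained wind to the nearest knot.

140 kt

ΔP = 1010 − 870 = 140 mb.
140^0.62 ≈ 21.409.
V ≈ 6.19 × 21.409 ≈ 132.5 kt.
Latitude correction: −0.8 × (11 − 20) = 7.2 kt.
Corrected V ≈ 139.7 kt → 140 kt.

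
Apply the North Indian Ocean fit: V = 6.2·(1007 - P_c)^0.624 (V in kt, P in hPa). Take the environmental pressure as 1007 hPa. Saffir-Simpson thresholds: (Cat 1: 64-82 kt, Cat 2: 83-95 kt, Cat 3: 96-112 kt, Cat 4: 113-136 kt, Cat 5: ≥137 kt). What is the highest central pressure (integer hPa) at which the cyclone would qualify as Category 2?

Category 2 begins at V = 83 kt.
Required ΔP = (83/6.2)^(1/0.624) = 13.387^1.603 ≈ 63.91 hPa.
P_c ≤ 1007 − 63.91 = 943.09, so the highest integer P_c is 943 hPa.

943 hPa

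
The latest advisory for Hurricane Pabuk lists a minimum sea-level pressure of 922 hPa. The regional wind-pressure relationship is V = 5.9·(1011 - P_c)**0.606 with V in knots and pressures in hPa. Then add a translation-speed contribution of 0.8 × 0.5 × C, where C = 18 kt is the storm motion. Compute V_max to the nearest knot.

97 kt

ΔP = 1011 − 922 = 89 hPa.
89^0.606 ≈ 15.182.
V ≈ 5.9 × 15.182 ≈ 89.6 kt.
Translation term: 0.8 × 0.5 × 18 = 7.2 kt.
Corrected V ≈ 96.8 kt → 97 kt.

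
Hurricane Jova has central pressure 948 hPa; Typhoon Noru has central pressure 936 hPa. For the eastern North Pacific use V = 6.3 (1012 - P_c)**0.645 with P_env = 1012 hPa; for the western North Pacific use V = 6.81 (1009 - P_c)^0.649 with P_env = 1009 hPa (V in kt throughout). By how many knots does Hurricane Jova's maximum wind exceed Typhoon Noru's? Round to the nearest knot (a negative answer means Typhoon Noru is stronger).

Hurricane Jova: ΔP = 64; V ≈ 6.3 × 64^0.645 ≈ 92.11 kt.
Typhoon Noru: ΔP = 73; V ≈ 6.81 × 73^0.649 ≈ 110.27 kt.
Difference ≈ 92.11 − 110.27 = -18.16 → -18 kt.

-18 kt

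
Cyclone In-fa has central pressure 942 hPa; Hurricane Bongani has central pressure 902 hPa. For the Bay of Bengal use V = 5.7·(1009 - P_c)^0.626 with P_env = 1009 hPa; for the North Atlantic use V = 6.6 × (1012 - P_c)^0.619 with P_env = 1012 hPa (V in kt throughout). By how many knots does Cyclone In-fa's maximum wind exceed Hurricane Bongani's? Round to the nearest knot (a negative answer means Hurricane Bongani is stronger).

Cyclone In-fa: ΔP = 67; V ≈ 5.7 × 67^0.626 ≈ 79.25 kt.
Hurricane Bongani: ΔP = 110; V ≈ 6.6 × 110^0.619 ≈ 121.11 kt.
Difference ≈ 79.25 − 121.11 = -41.86 → -42 kt.

-42 kt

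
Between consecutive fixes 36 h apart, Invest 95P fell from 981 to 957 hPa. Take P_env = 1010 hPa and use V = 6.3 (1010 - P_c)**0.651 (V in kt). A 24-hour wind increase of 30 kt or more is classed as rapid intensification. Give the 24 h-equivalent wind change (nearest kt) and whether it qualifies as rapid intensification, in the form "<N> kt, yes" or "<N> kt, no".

V₁: ΔP = 29, V ≈ 6.3 × 29^0.651 ≈ 56.41 kt.
V₂: ΔP = 53, V ≈ 6.3 × 53^0.651 ≈ 83.53 kt.
ΔV over 36 h = 27.12 kt → 24 h equivalent = 27.12 × 24/36 ≈ 18.08 kt.
18 kt < 30 kt ⇒ not rapid intensification.

18 kt, no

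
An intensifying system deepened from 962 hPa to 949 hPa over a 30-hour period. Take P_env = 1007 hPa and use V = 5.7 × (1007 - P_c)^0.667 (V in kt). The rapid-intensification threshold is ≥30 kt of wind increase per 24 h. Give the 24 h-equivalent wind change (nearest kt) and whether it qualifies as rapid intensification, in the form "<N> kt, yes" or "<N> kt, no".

V₁: ΔP = 45, V ≈ 5.7 × 45^0.667 ≈ 72.21 kt.
V₂: ΔP = 58, V ≈ 5.7 × 58^0.667 ≈ 85.52 kt.
ΔV over 30 h = 13.31 kt → 24 h equivalent = 13.31 × 24/30 ≈ 10.65 kt.
11 kt < 30 kt ⇒ not rapid intensification.

11 kt, no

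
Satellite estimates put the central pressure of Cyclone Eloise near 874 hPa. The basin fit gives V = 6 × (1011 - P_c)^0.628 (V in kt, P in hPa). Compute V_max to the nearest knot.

132 kt

ΔP = 1011 − 874 = 137 hPa.
137^0.628 ≈ 21.972.
V ≈ 6 × 21.972 ≈ 131.8 kt.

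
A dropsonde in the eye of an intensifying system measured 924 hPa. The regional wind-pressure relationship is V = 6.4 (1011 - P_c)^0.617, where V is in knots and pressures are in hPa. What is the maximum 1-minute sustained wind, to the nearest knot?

101 kt

ΔP = 1011 − 924 = 87 hPa.
87^0.617 ≈ 15.728.
V ≈ 6.4 × 15.728 ≈ 100.7 kt.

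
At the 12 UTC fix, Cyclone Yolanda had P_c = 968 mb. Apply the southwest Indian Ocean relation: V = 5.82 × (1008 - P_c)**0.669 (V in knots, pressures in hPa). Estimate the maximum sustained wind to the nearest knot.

69 kt

ΔP = 1008 − 968 = 40 mb.
40^0.669 ≈ 11.797.
V ≈ 5.82 × 11.797 ≈ 68.7 kt.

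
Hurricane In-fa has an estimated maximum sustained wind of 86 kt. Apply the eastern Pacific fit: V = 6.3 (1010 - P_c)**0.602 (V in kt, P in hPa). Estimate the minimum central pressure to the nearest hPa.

ΔP = (V / 6.3)^(1/0.602) = (86/6.3)^1.661.
86/6.3 = 13.651; 13.651^1.661 ≈ 76.85 hPa.
P_c = 1010 − 76.85 = 933.15 ≈ 933 hPa.

933 hPa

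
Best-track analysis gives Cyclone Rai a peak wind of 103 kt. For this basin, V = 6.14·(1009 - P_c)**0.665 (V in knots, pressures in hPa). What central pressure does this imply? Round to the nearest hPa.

940 hPa

ΔP = (V / 6.14)^(1/0.665) = (103/6.14)^1.504.
103/6.14 = 16.775; 16.775^1.504 ≈ 69.44 hPa.
P_c = 1009 − 69.44 = 939.56 ≈ 940 hPa.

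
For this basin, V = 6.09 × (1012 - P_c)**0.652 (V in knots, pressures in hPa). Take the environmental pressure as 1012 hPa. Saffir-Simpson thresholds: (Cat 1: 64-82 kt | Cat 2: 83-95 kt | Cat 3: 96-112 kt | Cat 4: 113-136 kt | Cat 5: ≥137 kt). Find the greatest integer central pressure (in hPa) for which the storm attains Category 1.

Category 1 begins at V = 64 kt.
Required ΔP = (64/6.09)^(1/0.652) = 10.509^1.534 ≈ 36.88 hPa.
P_c ≤ 1012 − 36.88 = 975.12, so the highest integer P_c is 975 hPa.

975 hPa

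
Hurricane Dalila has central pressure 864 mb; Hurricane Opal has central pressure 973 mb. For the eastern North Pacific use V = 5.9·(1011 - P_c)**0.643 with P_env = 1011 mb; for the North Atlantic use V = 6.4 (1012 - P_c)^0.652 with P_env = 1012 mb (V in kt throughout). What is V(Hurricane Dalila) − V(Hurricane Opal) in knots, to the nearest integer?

76 kt

Hurricane Dalila: ΔP = 147; V ≈ 5.9 × 147^0.643 ≈ 146.03 kt.
Hurricane Opal: ΔP = 39; V ≈ 6.4 × 39^0.652 ≈ 69.75 kt.
Difference ≈ 146.03 − 69.75 = 76.28 → 76 kt.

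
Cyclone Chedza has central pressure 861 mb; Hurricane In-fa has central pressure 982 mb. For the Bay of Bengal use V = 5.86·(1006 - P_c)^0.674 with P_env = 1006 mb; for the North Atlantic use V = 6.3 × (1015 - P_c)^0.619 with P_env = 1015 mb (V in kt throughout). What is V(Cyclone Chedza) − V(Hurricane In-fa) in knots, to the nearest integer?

Cyclone Chedza: ΔP = 145; V ≈ 5.86 × 145^0.674 ≈ 167.75 kt.
Hurricane In-fa: ΔP = 33; V ≈ 6.3 × 33^0.619 ≈ 54.87 kt.
Difference ≈ 167.75 − 54.87 = 112.88 → 113 kt.

113 kt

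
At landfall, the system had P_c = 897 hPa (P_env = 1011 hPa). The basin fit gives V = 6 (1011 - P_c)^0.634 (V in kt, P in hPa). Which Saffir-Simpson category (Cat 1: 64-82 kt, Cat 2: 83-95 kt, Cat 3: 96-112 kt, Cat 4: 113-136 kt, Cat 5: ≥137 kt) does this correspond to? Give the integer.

4

ΔP = 1011 − 897 = 114 hPa.
V ≈ 6 × 114^0.634 = 6 × 20.14 ≈ 121 kt.
121 kt falls in the Category 4 band.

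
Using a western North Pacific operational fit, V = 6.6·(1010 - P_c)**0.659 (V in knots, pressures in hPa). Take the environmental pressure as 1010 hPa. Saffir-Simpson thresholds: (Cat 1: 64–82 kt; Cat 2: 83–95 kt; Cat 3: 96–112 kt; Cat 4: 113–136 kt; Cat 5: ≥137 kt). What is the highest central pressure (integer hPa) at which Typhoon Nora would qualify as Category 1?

Category 1 begins at V = 64 kt.
Required ΔP = (64/6.6)^(1/0.659) = 9.697^1.517 ≈ 31.42 hPa.
P_c ≤ 1010 − 31.42 = 978.58, so the highest integer P_c is 978 hPa.

978 hPa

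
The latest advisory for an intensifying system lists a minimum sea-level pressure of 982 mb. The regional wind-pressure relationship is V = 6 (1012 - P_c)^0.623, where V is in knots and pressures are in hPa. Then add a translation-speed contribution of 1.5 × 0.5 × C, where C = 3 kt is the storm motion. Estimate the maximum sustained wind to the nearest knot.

52 kt

ΔP = 1012 − 982 = 30 mb.
30^0.623 ≈ 8.322.
V ≈ 6 × 8.322 ≈ 49.9 kt.
Translation term: 1.5 × 0.5 × 3 = 2.25 kt.
Corrected V ≈ 52.15 kt → 52 kt.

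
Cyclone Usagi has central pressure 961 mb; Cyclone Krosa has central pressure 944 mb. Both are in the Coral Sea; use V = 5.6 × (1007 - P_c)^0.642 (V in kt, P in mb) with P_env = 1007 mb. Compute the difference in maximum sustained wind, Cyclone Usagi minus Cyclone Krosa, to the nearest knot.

Cyclone Usagi: ΔP = 46; V ≈ 5.6 × 46^0.642 ≈ 65.42 kt.
Cyclone Krosa: ΔP = 63; V ≈ 5.6 × 63^0.642 ≈ 80.05 kt.
Difference ≈ 65.42 − 80.05 = -14.63 → -15 kt.

-15 kt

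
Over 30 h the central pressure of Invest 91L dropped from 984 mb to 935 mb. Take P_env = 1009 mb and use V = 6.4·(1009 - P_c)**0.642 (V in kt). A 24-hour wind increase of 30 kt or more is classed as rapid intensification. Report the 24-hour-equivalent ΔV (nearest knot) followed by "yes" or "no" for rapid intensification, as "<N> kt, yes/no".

V₁: ΔP = 25, V ≈ 6.4 × 25^0.642 ≈ 50.54 kt.
V₂: ΔP = 74, V ≈ 6.4 × 74^0.642 ≈ 101.44 kt.
ΔV over 30 h = 50.90 kt → 24 h equivalent = 50.90 × 24/30 ≈ 40.72 kt.
41 kt ≥ 30 kt ⇒ rapid intensification.

41 kt, yes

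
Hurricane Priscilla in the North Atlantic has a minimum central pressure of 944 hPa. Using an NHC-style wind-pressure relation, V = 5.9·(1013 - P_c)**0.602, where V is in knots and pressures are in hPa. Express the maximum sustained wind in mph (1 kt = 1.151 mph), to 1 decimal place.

ΔP = 1013 − 944 = 69 hPa.
V ≈ 5.9 × 69^0.602 = 5.9 × 12.793 ≈ 75.481 kt.
75.481 × 1.151 ≈ 86.88 mph → 86.9 mph.

86.9 mph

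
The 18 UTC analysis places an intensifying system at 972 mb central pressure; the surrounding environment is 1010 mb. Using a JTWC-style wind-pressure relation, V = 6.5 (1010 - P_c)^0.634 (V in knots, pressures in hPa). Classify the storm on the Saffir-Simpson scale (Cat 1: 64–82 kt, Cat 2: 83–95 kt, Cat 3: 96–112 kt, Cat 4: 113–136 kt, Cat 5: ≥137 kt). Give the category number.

1

ΔP = 1010 − 972 = 38 mb.
V ≈ 6.5 × 38^0.634 = 6.5 × 10.04 ≈ 65 kt.
65 kt falls in the Category 1 band.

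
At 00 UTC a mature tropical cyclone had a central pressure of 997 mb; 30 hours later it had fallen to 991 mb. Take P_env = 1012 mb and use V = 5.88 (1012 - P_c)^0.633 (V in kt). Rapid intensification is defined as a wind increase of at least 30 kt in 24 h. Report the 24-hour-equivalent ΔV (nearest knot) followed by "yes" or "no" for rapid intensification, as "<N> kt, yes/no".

6 kt, no

V₁: ΔP = 15, V ≈ 5.88 × 15^0.633 ≈ 32.65 kt.
V₂: ΔP = 21, V ≈ 5.88 × 21^0.633 ≈ 40.40 kt.
ΔV over 30 h = 7.75 kt → 24 h equivalent = 7.75 × 24/30 ≈ 6.20 kt.
6 kt < 30 kt ⇒ not rapid intensification.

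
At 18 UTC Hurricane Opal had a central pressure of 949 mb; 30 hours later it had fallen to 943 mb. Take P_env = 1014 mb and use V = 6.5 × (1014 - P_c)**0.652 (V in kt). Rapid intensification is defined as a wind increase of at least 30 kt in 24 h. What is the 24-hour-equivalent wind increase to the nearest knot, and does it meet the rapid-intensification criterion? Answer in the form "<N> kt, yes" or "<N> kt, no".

5 kt, no

V₁: ΔP = 65, V ≈ 6.5 × 65^0.652 ≈ 98.84 kt.
V₂: ΔP = 71, V ≈ 6.5 × 71^0.652 ≈ 104.70 kt.
ΔV over 30 h = 5.86 kt → 24 h equivalent = 5.86 × 24/30 ≈ 4.69 kt.
5 kt < 30 kt ⇒ not rapid intensification.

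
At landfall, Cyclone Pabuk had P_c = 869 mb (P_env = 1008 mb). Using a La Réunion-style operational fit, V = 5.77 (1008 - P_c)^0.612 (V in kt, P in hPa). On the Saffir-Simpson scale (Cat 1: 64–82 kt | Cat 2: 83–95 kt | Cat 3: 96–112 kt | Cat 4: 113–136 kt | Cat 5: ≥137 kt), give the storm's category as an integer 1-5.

ΔP = 1008 − 869 = 139 mb.
V ≈ 5.77 × 139^0.612 = 5.77 × 20.49 ≈ 118 kt.
118 kt falls in the Category 4 band.

4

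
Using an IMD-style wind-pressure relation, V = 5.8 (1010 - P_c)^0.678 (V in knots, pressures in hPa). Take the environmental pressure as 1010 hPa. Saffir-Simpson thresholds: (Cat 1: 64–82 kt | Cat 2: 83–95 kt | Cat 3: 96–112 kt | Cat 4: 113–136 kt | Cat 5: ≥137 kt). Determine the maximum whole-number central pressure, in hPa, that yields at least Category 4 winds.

Category 4 begins at V = 113 kt.
Required ΔP = (113/5.8)^(1/0.678) = 19.483^1.475 ≈ 79.83 hPa.
P_c ≤ 1010 − 79.83 = 930.17, so the highest integer P_c is 930 hPa.

930 hPa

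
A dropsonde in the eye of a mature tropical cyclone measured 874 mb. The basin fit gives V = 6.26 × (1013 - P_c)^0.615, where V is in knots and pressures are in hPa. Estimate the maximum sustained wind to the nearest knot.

ΔP = 1013 − 874 = 139 mb.
139^0.615 ≈ 20.795.
V ≈ 6.26 × 20.795 ≈ 130.2 kt.

130 kt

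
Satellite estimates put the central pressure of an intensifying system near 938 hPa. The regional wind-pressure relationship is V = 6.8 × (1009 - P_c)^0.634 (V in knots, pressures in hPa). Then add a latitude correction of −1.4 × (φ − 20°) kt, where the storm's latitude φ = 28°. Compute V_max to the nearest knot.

90 kt

ΔP = 1009 − 938 = 71 hPa.
71^0.634 ≈ 14.918.
V ≈ 6.8 × 14.918 ≈ 101.4 kt.
Latitude correction: −1.4 × (28 − 20) = -11.2 kt.
Corrected V ≈ 90.2 kt → 90 kt.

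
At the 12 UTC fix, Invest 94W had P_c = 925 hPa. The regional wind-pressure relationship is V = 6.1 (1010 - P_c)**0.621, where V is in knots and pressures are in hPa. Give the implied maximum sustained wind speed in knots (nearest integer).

96 kt

ΔP = 1010 − 925 = 85 hPa.
85^0.621 ≈ 15.782.
V ≈ 6.1 × 15.782 ≈ 96.3 kt.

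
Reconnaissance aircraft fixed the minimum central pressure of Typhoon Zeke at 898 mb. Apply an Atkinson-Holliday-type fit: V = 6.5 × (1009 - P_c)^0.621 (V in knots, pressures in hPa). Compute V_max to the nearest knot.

ΔP = 1009 − 898 = 111 mb.
111^0.621 ≈ 18.627.
V ≈ 6.5 × 18.627 ≈ 121.1 kt.

121 kt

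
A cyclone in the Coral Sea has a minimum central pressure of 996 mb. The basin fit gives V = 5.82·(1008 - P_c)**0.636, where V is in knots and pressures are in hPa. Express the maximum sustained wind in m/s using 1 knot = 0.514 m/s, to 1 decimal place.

14.5 m/s

ΔP = 1008 − 996 = 12 mb.
V ≈ 5.82 × 12^0.636 = 5.82 × 4.857 ≈ 28.267 kt.
28.267 × 0.514 ≈ 14.53 m/s → 14.5 m/s.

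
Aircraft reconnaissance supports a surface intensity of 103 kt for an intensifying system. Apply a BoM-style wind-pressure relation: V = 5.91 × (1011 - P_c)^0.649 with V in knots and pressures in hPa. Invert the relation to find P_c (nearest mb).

ΔP = (V / 5.91)^(1/0.649) = (103/5.91)^1.541.
103/5.91 = 17.428; 17.428^1.541 ≈ 81.76 mb.
P_c = 1011 − 81.76 = 929.24 ≈ 929 mb.

929 mb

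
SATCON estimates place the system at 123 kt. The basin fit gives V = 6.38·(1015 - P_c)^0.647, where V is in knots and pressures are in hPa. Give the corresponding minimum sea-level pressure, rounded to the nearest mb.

ΔP = (V / 6.38)^(1/0.647) = (123/6.38)^1.546.
123/6.38 = 19.279; 19.279^1.546 ≈ 96.88 mb.
P_c = 1015 − 96.88 = 918.12 ≈ 918 mb.

918 mb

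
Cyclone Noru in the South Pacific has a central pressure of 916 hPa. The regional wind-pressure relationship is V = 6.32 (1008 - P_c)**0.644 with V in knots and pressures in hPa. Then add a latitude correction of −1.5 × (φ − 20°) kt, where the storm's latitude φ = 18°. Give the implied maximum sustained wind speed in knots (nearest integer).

ΔP = 1008 − 916 = 92 hPa.
92^0.644 ≈ 18.394.
V ≈ 6.32 × 18.394 ≈ 116.3 kt.
Latitude correction: −1.5 × (18 − 20) = 3 kt.
Corrected V ≈ 119.3 kt → 119 kt.

119 kt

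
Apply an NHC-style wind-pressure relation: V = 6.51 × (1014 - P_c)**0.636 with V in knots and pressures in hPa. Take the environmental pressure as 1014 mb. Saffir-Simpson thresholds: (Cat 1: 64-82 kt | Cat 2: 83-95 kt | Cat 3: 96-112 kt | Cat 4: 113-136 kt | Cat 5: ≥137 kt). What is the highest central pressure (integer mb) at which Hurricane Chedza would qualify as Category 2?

959 mb

Category 2 begins at V = 83 kt.
Required ΔP = (83/6.51)^(1/0.636) = 12.750^1.572 ≈ 54.73 mb.
P_c ≤ 1014 − 54.73 = 959.27, so the highest integer P_c is 959 mb.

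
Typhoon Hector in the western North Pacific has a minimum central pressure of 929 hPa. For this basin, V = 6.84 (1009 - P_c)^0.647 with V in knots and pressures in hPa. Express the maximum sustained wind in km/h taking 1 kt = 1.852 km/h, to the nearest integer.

ΔP = 1009 − 929 = 80 hPa.
V ≈ 6.84 × 80^0.647 = 6.84 × 17.033 ≈ 116.508 kt.
116.508 × 1.852 ≈ 215.77 km/h → 216 km/h.

216 km/h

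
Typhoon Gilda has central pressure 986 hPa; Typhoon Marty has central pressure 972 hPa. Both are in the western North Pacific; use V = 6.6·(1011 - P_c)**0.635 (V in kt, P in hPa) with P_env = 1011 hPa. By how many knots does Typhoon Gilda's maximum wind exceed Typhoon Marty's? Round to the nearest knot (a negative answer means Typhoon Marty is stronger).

-17 kt

Typhoon Gilda: ΔP = 25; V ≈ 6.6 × 25^0.635 ≈ 50.96 kt.
Typhoon Marty: ΔP = 39; V ≈ 6.6 × 39^0.635 ≈ 67.59 kt.
Difference ≈ 50.96 − 67.59 = -16.63 → -17 kt.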